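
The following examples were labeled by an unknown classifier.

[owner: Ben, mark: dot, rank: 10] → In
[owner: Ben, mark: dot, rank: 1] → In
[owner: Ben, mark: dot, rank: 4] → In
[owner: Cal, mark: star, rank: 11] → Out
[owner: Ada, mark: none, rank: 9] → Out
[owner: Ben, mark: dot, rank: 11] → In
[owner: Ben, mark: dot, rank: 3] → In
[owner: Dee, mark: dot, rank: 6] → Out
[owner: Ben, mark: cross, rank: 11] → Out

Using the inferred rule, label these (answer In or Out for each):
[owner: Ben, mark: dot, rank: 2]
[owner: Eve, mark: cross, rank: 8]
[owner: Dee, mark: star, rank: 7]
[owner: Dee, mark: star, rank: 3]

The common property of the 'In' items is: owner is Ben AND mark is dot. No 'Out' item has it.
[owner: Ben, mark: dot, rank: 2] — owner is Ben, mark is dot, hence In.
[owner: Eve, mark: cross, rank: 8] — owner is Eve, mark is cross, hence Out.
[owner: Dee, mark: star, rank: 7] — owner is Dee, mark is star, hence Out.
[owner: Dee, mark: star, rank: 3] — owner is Dee, mark is star, hence Out.

In, Out, Out, Out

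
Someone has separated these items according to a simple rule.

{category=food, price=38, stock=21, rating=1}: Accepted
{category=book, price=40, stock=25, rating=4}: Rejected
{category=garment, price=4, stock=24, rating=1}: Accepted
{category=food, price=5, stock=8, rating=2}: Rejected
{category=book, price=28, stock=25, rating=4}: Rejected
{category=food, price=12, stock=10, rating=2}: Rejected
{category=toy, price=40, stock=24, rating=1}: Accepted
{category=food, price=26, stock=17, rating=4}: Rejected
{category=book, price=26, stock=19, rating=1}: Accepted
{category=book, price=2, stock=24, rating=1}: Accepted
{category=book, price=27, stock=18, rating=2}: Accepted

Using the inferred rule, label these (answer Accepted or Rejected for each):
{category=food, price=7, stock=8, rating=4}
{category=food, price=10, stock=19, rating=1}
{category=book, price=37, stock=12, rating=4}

Rejected, Accepted, Rejected

The classifier is using: rating ≤ 2 AND stock ≥ 17.
{category=food, price=7, stock=8, rating=4}: rating = 4, stock = 8 — lacks this property, so Rejected.
{category=food, price=10, stock=19, rating=1}: rating = 1, stock = 19 — has this property, so Accepted.
{category=book, price=37, stock=12, rating=4}: rating = 4, stock = 12 — lacks this property, so Rejected.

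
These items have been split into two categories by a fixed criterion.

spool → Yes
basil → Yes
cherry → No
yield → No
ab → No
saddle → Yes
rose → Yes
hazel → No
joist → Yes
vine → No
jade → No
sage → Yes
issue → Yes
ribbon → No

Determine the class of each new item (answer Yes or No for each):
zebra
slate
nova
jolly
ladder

'Yes' ⟺ contains 's'.
zebra: no 's' — doesn't match, so No. slate: has 's' — fits, so Yes. nova: no 's' — doesn't match, so No. jolly: no 's' — doesn't match, so No. ladder: no 's' — doesn't match, so No.

No, Yes, No, No, No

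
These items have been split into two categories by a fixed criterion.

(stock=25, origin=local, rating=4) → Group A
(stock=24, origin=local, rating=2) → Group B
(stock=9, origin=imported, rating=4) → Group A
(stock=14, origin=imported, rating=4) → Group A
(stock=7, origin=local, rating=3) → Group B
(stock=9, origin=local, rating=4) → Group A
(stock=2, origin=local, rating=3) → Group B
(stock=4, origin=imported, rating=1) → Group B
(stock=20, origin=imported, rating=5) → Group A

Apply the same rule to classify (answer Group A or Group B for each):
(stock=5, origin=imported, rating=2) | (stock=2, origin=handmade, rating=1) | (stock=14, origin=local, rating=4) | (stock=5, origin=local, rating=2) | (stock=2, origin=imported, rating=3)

The simplest hypothesis consistent with all the labels is: rating ≥ 4.
(stock=5, origin=imported, rating=2): rating = 2, fails this test → Group B. (stock=2, origin=handmade, rating=1): rating = 1, fails this test → Group B. (stock=14, origin=local, rating=4): rating = 4, qualifies → Group A. (stock=5, origin=local, rating=2): rating = 2, fails this test → Group B. (stock=2, origin=imported, rating=3): rating = 3, fails this test → Group B.

Group B, Group B, Group A, Group B, Group B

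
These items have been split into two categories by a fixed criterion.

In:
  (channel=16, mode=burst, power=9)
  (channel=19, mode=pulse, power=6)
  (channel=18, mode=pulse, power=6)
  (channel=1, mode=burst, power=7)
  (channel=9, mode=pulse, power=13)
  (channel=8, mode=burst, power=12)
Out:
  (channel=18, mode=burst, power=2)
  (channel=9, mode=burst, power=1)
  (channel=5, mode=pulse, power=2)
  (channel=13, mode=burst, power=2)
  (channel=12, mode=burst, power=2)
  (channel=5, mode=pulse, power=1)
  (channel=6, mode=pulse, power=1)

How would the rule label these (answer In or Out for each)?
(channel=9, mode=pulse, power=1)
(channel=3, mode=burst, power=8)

'In' ⟺ power ≥ 6.
(channel=9, mode=pulse, power=1): Out (power = 1).
(channel=3, mode=burst, power=8): In (power = 8).

Out, In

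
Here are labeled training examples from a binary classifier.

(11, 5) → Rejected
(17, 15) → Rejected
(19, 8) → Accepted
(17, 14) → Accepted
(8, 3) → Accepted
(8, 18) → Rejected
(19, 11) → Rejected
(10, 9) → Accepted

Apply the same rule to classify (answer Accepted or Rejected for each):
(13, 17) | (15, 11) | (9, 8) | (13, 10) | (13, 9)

Every 'Accepted' example satisfies: sum is odd. None of the 'Rejected' examples do.
(13, 17) → 13+17 = 30 → Rejected. (15, 11) → 15+11 = 26 → Rejected. (9, 8) → 9+8 = 17 → Accepted. (13, 10) → 13+10 = 23 → Accepted. (13, 9) → 13+9 = 22 → Rejected.

Rejected, Rejected, Accepted, Accepted, Rejected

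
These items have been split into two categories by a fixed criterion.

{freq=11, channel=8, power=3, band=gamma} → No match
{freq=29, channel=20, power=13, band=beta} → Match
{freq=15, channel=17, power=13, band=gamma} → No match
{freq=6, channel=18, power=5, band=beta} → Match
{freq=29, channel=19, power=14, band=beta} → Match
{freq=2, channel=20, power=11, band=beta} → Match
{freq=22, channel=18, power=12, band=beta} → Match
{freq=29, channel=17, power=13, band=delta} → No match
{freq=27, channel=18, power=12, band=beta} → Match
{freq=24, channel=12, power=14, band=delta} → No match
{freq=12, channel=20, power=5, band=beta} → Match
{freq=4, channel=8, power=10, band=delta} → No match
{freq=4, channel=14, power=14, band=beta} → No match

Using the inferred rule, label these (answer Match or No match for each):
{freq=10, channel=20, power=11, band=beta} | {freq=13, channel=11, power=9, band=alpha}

One predicate separates the groups cleanly: channel ≥ 18.

Match, No match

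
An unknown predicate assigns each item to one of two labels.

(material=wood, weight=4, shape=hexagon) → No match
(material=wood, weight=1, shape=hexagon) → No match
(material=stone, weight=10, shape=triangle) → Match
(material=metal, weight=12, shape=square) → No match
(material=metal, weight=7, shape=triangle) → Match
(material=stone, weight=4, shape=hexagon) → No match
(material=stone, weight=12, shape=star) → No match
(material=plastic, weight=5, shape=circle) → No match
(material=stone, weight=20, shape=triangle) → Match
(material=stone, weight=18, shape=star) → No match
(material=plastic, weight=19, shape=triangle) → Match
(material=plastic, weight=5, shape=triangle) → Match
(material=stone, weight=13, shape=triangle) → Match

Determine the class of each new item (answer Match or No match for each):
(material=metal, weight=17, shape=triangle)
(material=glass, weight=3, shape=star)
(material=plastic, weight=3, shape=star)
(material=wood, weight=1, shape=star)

Match, No match, No match, No match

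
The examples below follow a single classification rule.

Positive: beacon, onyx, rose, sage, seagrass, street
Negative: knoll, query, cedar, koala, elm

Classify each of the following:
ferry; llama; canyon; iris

Negative, Negative, Positive, Positive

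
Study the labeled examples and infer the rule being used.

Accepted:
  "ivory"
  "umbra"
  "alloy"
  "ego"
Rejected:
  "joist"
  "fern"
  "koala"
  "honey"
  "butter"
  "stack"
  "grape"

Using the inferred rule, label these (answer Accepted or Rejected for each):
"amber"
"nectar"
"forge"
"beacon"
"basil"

All 'Accepted' examples share one property — starts with a vowel — and every 'Rejected' example lacks it.

Accepted, Rejected, Rejected, Rejected, Rejected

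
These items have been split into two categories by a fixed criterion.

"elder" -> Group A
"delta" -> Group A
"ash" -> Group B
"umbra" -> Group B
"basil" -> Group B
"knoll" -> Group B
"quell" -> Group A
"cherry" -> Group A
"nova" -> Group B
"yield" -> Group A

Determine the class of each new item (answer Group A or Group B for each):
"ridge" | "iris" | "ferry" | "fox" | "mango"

Group A, Group B, Group A, Group B, Group B

Every 'Group A' example satisfies: contains 'e'. None of the 'Group B' examples do.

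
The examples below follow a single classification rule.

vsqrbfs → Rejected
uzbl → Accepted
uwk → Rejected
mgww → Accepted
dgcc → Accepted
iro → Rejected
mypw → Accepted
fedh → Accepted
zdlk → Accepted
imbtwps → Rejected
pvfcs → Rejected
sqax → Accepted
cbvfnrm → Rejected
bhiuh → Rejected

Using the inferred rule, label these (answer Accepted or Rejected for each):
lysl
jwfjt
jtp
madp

Accepted, Rejected, Rejected, Accepted

'Accepted' ⟺ even length.
lysl: length 4 — meets the rule, so Accepted.
jwfjt: length 5 — doesn't match, so Rejected.
jtp: length 3 — doesn't match, so Rejected.
madp: length 4 — meets the rule, so Accepted.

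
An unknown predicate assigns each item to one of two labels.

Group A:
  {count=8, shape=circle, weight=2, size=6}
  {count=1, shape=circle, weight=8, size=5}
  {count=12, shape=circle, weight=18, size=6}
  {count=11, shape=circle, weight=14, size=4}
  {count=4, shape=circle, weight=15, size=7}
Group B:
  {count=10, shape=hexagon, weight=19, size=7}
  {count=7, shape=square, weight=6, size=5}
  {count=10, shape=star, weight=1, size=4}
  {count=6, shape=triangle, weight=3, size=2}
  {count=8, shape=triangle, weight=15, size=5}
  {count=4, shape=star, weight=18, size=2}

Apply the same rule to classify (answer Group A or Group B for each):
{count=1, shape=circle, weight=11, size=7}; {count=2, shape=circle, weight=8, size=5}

Group A, Group A

The distinguishing property — shape is circle — holds for all the 'Group A' cases and none of the 'Group B' cases.
{count=1, shape=circle, weight=11, size=7} — shape is circle, hence Group A. {count=2, shape=circle, weight=8, size=5} — shape is circle, hence Group A.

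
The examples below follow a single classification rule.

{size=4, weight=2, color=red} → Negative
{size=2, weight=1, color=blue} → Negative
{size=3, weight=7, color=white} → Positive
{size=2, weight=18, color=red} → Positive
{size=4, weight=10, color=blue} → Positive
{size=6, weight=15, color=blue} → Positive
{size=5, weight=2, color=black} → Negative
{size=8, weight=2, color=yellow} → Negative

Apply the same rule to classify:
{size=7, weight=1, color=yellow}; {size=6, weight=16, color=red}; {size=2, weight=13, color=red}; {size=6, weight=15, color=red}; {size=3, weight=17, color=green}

Negative, Positive, Positive, Positive, Positive

Rule: weight ≥ 7. This holds for each 'Positive' example and fails for each 'Negative' one.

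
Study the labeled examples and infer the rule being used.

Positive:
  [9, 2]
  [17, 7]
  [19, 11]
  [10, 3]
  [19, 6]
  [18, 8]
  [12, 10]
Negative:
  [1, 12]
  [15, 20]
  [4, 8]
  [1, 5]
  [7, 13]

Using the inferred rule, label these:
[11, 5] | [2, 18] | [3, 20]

Positive, Negative, Negative

The pattern is that an item is 'Positive' exactly when: first > second.
Positive: [11, 5], since 11 > 5. Negative: [2, 18], since 2 < 18. Negative: [3, 20], since 3 < 20.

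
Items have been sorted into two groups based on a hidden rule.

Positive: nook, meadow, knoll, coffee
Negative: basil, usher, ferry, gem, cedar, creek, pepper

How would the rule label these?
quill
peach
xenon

All 'Positive' examples share one property — contains 'o' — and every 'Negative' example lacks it.

Negative, Negative, Positive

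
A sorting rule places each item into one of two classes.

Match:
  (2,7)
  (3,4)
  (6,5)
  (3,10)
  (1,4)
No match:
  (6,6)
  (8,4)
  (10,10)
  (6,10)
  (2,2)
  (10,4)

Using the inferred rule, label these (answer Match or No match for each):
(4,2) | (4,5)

No match, Match

Checking candidate rules against both groups, what survives is: sum is odd.
No match: (4,2), since 4+2 = 6.
Match: (4,5), since 4+5 = 9.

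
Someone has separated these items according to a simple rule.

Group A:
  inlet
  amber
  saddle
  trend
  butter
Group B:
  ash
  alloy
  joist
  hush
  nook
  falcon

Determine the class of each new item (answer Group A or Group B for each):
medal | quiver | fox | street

Group A, Group A, Group B, Group A

One predicate separates the groups cleanly: contains 'e'.
medal — has 'e', hence Group A. quiver — has 'e', hence Group A. fox — no 'e', hence Group B. street — has 'e', hence Group A.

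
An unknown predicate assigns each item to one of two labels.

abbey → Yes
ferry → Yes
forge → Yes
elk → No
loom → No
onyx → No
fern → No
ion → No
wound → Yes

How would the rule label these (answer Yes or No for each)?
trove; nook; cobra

Yes, No, Yes

One predicate separates the groups cleanly: length 5.
trove: length 5, checks out → Yes.
nook: length 4, doesn't qualify → No.
cobra: length 5, checks out → Yes.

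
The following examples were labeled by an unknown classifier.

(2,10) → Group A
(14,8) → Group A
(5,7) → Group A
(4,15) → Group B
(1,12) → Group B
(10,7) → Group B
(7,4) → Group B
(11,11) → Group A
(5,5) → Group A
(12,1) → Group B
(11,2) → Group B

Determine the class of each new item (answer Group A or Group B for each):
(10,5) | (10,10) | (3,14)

Group B, Group A, Group B

The pattern is that an item is 'Group A' exactly when: sum is even.
(10,5) → 10+5 = 15 → Group B.
(10,10) → 10+10 = 20 → Group A.
(3,14) → 3+14 = 17 → Group B.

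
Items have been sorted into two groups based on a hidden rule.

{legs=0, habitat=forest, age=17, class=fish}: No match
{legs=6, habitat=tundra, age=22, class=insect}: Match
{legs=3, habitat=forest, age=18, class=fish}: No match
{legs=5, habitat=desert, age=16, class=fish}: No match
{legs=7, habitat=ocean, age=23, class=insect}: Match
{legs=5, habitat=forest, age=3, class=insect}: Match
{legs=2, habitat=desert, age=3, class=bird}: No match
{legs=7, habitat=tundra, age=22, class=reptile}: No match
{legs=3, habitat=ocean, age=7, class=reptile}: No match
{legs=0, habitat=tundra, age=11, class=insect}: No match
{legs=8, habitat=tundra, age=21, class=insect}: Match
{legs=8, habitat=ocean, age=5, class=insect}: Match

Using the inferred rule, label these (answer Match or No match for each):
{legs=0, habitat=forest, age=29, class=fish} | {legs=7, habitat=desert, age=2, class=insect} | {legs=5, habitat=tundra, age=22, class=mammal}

The pattern is that an item is 'Match' exactly when: class is insect AND legs ≥ 2.
{legs=0, habitat=forest, age=29, class=fish}: class is fish, legs = 0 — fails this test, so No match. {legs=7, habitat=desert, age=2, class=insect}: class is insect, legs = 7 — qualifies, so Match. {legs=5, habitat=tundra, age=22, class=mammal}: class is mammal, legs = 5 — fails this test, so No match.

No match, Match, No match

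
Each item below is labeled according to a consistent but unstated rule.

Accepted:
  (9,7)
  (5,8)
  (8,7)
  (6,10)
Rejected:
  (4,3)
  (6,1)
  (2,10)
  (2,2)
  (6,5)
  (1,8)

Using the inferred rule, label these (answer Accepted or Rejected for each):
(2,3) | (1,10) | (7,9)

Rejected, Rejected, Accepted

'Accepted' ⟺ sum ≥ 13.
(2,3) → 2+3 = 5 → Rejected.
(1,10) → 1+10 = 11 → Rejected.
(7,9) → 7+9 = 16 → Accepted.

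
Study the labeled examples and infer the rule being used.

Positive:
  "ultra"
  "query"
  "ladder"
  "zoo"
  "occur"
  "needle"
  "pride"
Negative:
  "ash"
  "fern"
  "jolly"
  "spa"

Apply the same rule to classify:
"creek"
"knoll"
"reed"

Positive, Negative, Positive

All 'Positive' examples share one property — has ≥ 2 vowels — and every 'Negative' example lacks it.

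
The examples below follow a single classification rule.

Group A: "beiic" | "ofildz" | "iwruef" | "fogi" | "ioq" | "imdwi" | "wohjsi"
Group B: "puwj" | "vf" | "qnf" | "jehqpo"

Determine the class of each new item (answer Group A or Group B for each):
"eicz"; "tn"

Group A, Group B

Every 'Group A' example satisfies: contains 'i'. None of the 'Group B' examples do.
"eicz" → has 'i' → Group A.
"tn" → no 'i' → Group B.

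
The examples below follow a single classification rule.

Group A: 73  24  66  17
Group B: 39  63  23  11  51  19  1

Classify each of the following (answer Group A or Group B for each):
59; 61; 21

Group A, Group B, Group B

The common property of the 'Group A' items is: ≡ 3 (mod 7). No 'Group B' item has it.
59 — 59 mod 7 = 3, hence Group A.
61 — 61 mod 7 = 5, hence Group B.
21 — 21 mod 7 = 0, hence Group B.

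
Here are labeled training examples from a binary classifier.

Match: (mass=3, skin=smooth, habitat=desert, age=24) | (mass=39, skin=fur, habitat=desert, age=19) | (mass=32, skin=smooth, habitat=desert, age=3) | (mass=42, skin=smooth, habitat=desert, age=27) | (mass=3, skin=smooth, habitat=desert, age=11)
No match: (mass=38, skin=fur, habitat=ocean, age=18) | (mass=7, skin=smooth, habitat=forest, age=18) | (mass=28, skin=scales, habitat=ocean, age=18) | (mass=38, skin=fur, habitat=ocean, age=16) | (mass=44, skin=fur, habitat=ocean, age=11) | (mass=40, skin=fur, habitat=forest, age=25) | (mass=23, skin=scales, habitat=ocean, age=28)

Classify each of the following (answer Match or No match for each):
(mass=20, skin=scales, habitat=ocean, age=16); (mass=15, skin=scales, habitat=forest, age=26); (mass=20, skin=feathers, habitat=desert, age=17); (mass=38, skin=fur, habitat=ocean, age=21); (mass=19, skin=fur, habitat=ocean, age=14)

No match, No match, Match, No match, No match

One predicate separates the groups cleanly: habitat is desert.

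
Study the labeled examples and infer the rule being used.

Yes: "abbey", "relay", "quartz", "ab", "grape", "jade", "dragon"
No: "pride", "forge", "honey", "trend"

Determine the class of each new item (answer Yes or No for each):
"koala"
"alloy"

Yes, Yes

The simplest hypothesis consistent with all the labels is: contains 'a'.
"koala" — has 'a', hence Yes. "alloy" — has 'a', hence Yes.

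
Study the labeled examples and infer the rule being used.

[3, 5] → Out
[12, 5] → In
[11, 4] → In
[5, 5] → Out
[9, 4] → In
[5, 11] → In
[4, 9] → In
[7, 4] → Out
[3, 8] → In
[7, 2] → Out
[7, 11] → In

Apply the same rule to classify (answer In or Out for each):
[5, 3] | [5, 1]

The classifier is using: max ≥ 8.

Out, Out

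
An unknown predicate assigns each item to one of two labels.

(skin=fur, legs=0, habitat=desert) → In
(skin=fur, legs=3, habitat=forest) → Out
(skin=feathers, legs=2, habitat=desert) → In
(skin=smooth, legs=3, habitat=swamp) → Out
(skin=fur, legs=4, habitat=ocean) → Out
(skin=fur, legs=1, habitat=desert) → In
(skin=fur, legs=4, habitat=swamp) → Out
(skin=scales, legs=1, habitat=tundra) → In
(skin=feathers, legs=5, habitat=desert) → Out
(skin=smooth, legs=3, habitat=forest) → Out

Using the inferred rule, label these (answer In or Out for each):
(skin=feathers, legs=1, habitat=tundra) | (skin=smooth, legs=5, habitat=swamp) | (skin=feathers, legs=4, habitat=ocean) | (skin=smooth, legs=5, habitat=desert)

The classifier is using: legs ≤ 2.
(skin=feathers, legs=1, habitat=tundra): legs = 1 — has this property, so In.
(skin=smooth, legs=5, habitat=swamp): legs = 5 — lacks this property, so Out.
(skin=feathers, legs=4, habitat=ocean): legs = 4 — lacks this property, so Out.
(skin=smooth, legs=5, habitat=desert): legs = 5 — lacks this property, so Out.

In, Out, Out, Out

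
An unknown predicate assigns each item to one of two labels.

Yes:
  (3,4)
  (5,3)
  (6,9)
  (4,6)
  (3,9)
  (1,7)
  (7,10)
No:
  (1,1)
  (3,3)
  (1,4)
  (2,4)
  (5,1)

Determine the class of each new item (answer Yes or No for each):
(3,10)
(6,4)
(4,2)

Yes, Yes, No

All 'Yes' examples share one property — sum ≥ 7 — and every 'No' example lacks it.
(3,10) → 3+10 = 13 → Yes.
(6,4) → 6+4 = 10 → Yes.
(4,2) → 4+2 = 6 → No.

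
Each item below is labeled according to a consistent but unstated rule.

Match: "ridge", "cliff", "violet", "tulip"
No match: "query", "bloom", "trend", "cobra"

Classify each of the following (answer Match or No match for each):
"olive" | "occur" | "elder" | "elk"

Match, No match, No match, No match

The common property of the 'Match' items is: contains 'i'. No 'No match' item has it.
Match: "olive", since has 'i'.
No match: "occur", since no 'i'.
No match: "elder", since no 'i'.
No match: "elk", since no 'i'.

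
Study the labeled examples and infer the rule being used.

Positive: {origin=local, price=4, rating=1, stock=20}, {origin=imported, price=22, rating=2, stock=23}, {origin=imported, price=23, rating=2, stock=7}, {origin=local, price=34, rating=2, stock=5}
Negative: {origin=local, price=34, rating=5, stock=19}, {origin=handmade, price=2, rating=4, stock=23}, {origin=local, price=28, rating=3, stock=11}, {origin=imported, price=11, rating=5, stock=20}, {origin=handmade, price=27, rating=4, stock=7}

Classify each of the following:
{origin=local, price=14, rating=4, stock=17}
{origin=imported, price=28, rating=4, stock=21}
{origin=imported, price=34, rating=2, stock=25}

'Positive' ⟺ rating ≤ 2.
{origin=local, price=14, rating=4, stock=17} — rating = 4, hence Negative.
{origin=imported, price=28, rating=4, stock=21} — rating = 4, hence Negative.
{origin=imported, price=34, rating=2, stock=25} — rating = 2, hence Positive.

Negative, Negative, Positive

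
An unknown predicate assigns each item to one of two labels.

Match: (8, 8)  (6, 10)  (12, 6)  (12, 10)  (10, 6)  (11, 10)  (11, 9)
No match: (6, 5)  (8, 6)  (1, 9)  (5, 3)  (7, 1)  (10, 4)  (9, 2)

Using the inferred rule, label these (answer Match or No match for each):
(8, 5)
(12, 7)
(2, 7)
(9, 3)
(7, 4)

The common property of the 'Match' items is: sum ≥ 16. No 'No match' item has it.
No match: (8, 5), since 8+5 = 13. Match: (12, 7), since 12+7 = 19. No match: (2, 7), since 2+7 = 9. No match: (9, 3), since 9+3 = 12. No match: (7, 4), since 7+4 = 11.

No match, Match, No match, No match, No match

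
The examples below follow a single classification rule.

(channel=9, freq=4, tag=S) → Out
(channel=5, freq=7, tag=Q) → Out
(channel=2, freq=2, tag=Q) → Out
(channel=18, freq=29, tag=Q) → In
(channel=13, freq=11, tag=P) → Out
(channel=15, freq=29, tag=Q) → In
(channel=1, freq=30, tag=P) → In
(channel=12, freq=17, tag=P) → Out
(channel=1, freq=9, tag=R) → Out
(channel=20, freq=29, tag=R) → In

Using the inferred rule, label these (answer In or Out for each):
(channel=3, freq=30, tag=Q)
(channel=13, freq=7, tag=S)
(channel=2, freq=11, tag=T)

The distinguishing property — freq ≥ 29 — holds for all the 'In' cases and none of the 'Out' cases.
In: (channel=3, freq=30, tag=Q), since freq = 30. Out: (channel=13, freq=7, tag=S), since freq = 7. Out: (channel=2, freq=11, tag=T), since freq = 11.

In, Out, Out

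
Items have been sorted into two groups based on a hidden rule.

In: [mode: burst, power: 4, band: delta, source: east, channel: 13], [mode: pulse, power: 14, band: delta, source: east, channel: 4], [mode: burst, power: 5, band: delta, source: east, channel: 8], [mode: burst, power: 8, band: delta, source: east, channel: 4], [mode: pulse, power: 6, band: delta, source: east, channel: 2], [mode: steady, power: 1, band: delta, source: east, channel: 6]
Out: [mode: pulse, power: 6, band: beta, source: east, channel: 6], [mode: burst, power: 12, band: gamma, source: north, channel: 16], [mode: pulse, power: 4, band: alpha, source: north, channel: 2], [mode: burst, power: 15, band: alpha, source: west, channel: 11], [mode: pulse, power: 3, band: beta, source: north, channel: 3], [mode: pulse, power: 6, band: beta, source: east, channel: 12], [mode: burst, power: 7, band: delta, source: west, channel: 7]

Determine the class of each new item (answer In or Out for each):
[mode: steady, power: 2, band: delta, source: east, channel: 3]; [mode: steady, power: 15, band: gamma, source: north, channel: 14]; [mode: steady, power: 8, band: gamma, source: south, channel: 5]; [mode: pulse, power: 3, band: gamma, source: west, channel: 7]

A rule that fits every label: source is east AND band is delta — true of each 'In' example, false of each 'Out' one.
In: [mode: steady, power: 2, band: delta, source: east, channel: 3], since source is east, band is delta.
Out: [mode: steady, power: 15, band: gamma, source: north, channel: 14], since source is north, band is gamma.
Out: [mode: steady, power: 8, band: gamma, source: south, channel: 5], since source is south, band is gamma.
Out: [mode: pulse, power: 3, band: gamma, source: west, channel: 7], since source is west, band is gamma.

In, Out, Out, Out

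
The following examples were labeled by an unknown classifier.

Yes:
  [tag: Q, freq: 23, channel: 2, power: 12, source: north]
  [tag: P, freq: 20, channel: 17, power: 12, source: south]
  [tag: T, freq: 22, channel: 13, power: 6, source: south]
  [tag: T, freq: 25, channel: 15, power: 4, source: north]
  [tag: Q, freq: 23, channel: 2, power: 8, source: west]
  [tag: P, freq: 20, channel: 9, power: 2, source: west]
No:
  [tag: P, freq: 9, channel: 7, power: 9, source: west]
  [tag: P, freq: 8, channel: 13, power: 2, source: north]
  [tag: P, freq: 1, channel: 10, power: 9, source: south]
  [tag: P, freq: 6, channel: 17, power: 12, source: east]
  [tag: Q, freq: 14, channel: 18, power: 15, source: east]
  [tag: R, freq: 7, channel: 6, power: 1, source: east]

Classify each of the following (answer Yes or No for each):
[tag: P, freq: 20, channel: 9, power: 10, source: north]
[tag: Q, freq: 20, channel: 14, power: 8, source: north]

A rule that fits every label: freq ≥ 20 — true of each 'Yes' example, false of each 'No' one.
[tag: P, freq: 20, channel: 9, power: 10, source: north] — freq = 20, hence Yes. [tag: Q, freq: 20, channel: 14, power: 8, source: north] — freq = 20, hence Yes.

Yes, Yes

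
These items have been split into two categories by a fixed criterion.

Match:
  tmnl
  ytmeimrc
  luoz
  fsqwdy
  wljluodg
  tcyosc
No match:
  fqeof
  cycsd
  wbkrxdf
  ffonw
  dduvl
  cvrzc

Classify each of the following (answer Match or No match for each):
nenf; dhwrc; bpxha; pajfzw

Match, No match, No match, Match

'Match' ⟺ even length.
nenf: Match (length 4).
dhwrc: No match (length 5).
bpxha: No match (length 5).
pajfzw: Match (length 6).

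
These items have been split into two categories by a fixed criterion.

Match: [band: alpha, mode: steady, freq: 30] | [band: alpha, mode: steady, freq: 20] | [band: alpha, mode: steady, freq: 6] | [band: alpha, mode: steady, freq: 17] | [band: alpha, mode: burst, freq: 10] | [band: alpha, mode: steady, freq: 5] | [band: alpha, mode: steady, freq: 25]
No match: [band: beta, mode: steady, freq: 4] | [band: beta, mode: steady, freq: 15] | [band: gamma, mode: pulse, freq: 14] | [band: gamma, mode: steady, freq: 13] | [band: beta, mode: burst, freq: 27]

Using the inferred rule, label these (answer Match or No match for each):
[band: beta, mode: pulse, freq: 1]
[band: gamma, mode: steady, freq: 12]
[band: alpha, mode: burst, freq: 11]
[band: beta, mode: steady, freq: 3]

Looking at the examples, the only property every 'Match' case has and every 'No match' case lacks is: band is alpha.
[band: beta, mode: pulse, freq: 1]: No match (band is beta). [band: gamma, mode: steady, freq: 12]: No match (band is gamma). [band: alpha, mode: burst, freq: 11]: Match (band is alpha). [band: beta, mode: steady, freq: 3]: No match (band is beta).

No match, No match, Match, No match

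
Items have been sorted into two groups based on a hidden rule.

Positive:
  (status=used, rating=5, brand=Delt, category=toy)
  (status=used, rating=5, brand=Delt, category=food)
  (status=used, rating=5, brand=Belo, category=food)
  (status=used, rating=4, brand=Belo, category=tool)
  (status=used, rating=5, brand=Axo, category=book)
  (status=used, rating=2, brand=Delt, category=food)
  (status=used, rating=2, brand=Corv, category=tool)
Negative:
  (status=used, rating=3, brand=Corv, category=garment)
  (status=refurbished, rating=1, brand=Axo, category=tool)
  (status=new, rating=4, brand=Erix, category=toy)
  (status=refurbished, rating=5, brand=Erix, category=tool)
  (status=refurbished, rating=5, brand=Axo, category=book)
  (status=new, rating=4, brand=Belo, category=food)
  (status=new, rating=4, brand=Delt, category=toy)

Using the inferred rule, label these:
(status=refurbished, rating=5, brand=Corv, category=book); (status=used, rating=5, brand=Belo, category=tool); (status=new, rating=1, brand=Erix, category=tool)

'Positive' ⟺ status is used AND rating ≠ 3.
(status=refurbished, rating=5, brand=Corv, category=book): status is refurbished, rating = 5, does not satisfy this → Negative. (status=used, rating=5, brand=Belo, category=tool): status is used, rating = 5, meets the rule → Positive. (status=new, rating=1, brand=Erix, category=tool): status is new, rating = 1, does not satisfy this → Negative.

Negative, Positive, Negative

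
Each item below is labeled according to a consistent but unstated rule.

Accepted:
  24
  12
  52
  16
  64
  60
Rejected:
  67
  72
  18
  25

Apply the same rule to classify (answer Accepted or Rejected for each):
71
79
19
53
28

The common property of the 'Accepted' items is: multiple of 4 AND at most 64. No 'Rejected' item has it.

Rejected, Rejected, Rejected, Rejected, Accepted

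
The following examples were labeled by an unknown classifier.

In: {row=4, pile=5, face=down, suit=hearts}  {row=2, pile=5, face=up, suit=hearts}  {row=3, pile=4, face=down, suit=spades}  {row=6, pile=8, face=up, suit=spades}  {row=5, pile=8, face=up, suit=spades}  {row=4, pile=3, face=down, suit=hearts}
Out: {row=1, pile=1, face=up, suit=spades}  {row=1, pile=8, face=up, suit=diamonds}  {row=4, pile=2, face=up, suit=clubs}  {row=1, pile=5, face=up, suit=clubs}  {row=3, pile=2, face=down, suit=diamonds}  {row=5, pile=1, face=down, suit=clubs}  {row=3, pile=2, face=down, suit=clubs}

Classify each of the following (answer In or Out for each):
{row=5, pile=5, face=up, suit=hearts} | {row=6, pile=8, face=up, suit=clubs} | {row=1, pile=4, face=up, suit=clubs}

In, In, Out

'In' ⟺ pile ≥ 3 AND row ≥ 2.
{row=5, pile=5, face=up, suit=hearts} → pile = 5, row = 5 → In.
{row=6, pile=8, face=up, suit=clubs} → pile = 8, row = 6 → In.
{row=1, pile=4, face=up, suit=clubs} → pile = 4, row = 1 → Out.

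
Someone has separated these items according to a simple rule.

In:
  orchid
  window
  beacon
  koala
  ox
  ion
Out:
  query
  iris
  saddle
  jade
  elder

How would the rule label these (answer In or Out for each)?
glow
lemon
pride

The distinguishing property — contains 'o' — holds for all the 'In' cases and none of the 'Out' cases.
glow — has 'o', hence In. lemon — has 'o', hence In. pride — no 'o', hence Out.

In, In, Out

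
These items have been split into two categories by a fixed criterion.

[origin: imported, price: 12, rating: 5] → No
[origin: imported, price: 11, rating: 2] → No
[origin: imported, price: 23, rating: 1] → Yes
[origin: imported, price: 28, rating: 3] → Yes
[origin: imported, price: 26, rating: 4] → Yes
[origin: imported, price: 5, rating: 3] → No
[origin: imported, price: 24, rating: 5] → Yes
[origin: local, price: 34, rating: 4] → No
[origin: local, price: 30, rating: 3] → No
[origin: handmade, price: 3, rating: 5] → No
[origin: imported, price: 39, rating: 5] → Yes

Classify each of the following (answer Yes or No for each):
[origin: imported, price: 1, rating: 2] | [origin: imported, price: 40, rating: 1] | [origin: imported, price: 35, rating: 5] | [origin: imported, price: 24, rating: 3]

No, Yes, Yes, Yes

Every 'Yes' example satisfies: origin is imported AND price ≥ 23. None of the 'No' examples do.
[origin: imported, price: 1, rating: 2] — origin is imported, price = 1, hence No. [origin: imported, price: 40, rating: 1] — origin is imported, price = 40, hence Yes. [origin: imported, price: 35, rating: 5] — origin is imported, price = 35, hence Yes. [origin: imported, price: 24, rating: 3] — origin is imported, price = 24, hence Yes.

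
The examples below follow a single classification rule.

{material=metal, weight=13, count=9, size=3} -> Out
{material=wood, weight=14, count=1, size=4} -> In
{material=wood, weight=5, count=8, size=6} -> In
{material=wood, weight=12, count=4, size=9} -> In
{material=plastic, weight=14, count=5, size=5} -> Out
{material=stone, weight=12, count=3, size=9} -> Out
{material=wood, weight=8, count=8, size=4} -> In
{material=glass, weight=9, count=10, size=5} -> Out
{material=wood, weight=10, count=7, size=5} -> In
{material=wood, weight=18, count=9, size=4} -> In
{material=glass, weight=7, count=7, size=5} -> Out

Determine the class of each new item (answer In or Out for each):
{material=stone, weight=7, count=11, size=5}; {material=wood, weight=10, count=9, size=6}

The rule appears to be: material is wood.
{material=stone, weight=7, count=11, size=5}: Out (material is stone).
{material=wood, weight=10, count=9, size=6}: In (material is wood).

Out, In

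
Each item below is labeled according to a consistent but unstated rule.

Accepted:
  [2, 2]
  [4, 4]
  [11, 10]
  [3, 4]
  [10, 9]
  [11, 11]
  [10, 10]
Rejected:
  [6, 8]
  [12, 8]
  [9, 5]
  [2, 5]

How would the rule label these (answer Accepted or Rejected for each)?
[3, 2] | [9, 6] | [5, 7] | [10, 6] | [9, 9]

The classifier is using: |first − second| ≤ 1.
[3, 2]: |3−2| = 1 — satisfies this, so Accepted.
[9, 6]: |9−6| = 3 — lacks this property, so Rejected.
[5, 7]: |5−7| = 2 — lacks this property, so Rejected.
[10, 6]: |10−6| = 4 — lacks this property, so Rejected.
[9, 9]: |9−9| = 0 — satisfies this, so Accepted.

Accepted, Rejected, Rejected, Rejected, Accepted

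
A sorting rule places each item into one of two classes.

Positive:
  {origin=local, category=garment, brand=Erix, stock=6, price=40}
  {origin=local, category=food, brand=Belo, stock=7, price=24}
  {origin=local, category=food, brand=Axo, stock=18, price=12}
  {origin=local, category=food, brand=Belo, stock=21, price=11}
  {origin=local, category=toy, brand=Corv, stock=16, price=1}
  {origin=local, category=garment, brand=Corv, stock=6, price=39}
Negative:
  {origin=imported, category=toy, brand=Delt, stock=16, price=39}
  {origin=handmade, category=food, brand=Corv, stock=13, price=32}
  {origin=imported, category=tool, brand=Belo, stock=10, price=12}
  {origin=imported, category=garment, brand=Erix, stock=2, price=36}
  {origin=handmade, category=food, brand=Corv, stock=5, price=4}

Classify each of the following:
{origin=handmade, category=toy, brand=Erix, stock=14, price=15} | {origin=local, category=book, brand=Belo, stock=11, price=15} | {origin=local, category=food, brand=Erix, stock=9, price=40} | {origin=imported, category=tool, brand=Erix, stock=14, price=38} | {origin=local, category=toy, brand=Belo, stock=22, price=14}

The pattern is that an item is 'Positive' exactly when: origin is local.
{origin=handmade, category=toy, brand=Erix, stock=14, price=15}: origin is handmade, does not pass → Negative. {origin=local, category=book, brand=Belo, stock=11, price=15}: origin is local, matches → Positive. {origin=local, category=food, brand=Erix, stock=9, price=40}: origin is local, matches → Positive. {origin=imported, category=tool, brand=Erix, stock=14, price=38}: origin is imported, does not pass → Negative. {origin=local, category=toy, brand=Belo, stock=22, price=14}: origin is local, matches → Positive.

Negative, Positive, Positive, Negative, Positive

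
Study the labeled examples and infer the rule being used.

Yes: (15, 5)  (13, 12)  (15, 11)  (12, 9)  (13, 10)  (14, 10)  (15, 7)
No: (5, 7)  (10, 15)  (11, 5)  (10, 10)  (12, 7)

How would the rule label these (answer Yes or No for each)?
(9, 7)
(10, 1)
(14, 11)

A rule that fits every label: first > second AND sum ≥ 20 — true of each 'Yes' example, false of each 'No' one.
(9, 7): 9 > 7, 9+7 = 16, does not satisfy this → No.
(10, 1): 10 > 1, 10+1 = 11, does not satisfy this → No.
(14, 11): 14 > 11, 14+11 = 25, checks out → Yes.

No, No, Yes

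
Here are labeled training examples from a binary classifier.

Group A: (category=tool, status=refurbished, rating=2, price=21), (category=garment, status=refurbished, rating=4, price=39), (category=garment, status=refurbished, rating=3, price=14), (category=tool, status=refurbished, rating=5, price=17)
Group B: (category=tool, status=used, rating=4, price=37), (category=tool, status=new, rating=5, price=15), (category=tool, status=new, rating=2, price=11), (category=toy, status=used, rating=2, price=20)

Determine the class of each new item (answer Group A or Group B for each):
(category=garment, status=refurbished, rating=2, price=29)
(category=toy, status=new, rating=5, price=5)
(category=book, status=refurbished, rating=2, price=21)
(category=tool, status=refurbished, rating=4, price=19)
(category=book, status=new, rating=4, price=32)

Group A, Group B, Group A, Group A, Group B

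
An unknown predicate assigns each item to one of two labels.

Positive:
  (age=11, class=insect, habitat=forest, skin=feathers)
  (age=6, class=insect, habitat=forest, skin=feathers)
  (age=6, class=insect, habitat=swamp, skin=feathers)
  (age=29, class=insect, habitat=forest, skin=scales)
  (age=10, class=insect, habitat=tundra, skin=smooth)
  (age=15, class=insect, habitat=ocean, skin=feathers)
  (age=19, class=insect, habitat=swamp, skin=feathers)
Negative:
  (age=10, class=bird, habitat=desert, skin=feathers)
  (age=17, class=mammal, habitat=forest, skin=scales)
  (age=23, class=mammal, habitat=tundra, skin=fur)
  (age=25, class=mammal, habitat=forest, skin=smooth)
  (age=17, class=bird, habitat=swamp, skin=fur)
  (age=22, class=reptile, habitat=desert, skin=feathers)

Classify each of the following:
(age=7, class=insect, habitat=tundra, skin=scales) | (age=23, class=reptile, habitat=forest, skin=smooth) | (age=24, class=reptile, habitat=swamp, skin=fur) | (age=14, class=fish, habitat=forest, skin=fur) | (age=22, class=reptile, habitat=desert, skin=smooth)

Positive, Negative, Negative, Negative, Negative

A rule that fits every label: class is insect — true of each 'Positive' example, false of each 'Negative' one.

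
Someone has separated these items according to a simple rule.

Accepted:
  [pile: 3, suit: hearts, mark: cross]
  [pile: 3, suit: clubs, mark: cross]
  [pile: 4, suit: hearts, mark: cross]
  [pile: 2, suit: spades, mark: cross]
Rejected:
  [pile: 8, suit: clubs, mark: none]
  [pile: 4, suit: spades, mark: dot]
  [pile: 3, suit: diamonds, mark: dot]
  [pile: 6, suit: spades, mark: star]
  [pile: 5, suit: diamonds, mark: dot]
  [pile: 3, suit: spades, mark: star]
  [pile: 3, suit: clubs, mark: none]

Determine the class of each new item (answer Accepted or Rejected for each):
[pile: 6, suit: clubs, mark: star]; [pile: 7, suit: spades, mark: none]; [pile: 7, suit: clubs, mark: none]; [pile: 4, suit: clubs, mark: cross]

The simplest hypothesis consistent with all the labels is: mark is cross.
Rejected: [pile: 6, suit: clubs, mark: star], since mark is star.
Rejected: [pile: 7, suit: spades, mark: none], since mark is none.
Rejected: [pile: 7, suit: clubs, mark: none], since mark is none.
Accepted: [pile: 4, suit: clubs, mark: cross], since mark is cross.

Rejected, Rejected, Rejected, Accepted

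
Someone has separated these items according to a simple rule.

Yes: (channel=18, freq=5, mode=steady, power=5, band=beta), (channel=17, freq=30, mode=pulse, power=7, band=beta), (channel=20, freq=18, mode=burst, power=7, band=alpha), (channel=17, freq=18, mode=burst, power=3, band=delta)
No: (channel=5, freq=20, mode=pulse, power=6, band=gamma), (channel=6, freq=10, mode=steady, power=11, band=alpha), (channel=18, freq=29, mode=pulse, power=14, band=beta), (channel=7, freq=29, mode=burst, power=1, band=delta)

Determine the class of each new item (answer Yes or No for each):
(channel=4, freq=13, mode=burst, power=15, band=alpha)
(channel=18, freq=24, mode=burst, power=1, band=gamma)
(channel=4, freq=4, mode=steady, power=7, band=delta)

No, Yes, No

Rule: channel ≥ 17 AND power ≤ 7. This holds for each 'Yes' example and fails for each 'No' one.
(channel=4, freq=13, mode=burst, power=15, band=alpha): channel = 4, power = 15, does not pass → No.
(channel=18, freq=24, mode=burst, power=1, band=gamma): channel = 18, power = 1, qualifies → Yes.
(channel=4, freq=4, mode=steady, power=7, band=delta): channel = 4, power = 7, does not pass → No.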